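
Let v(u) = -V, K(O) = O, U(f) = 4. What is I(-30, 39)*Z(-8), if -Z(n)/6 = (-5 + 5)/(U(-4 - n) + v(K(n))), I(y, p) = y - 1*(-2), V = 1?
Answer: 0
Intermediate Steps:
I(y, p) = 2 + y (I(y, p) = y + 2 = 2 + y)
v(u) = -1 (v(u) = -1*1 = -1)
Z(n) = 0 (Z(n) = -6*(-5 + 5)/(4 - 1) = -0/3 = -6*0 = 0)
I(-30, 39)*Z(-8) = (2 - 30)*0 = -28*0 = 0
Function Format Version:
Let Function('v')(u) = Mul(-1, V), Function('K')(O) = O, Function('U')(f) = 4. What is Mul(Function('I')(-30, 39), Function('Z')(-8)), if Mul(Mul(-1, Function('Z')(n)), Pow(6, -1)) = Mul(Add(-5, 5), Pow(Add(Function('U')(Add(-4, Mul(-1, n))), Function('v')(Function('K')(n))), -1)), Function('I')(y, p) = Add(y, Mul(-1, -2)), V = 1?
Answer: 0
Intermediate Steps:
Function('I')(y, p) = Add(2, y) (Function('I')(y, p) = Add(y, 2) = Add(2, y))
Function('v')(u) = -1 (Function('v')(u) = Mul(-1, 1) = -1)
Function('Z')(n) = 0 (Function('Z')(n) = Mul(-6, Mul(Add(-5, 5), Pow(Add(4, -1), -1))) = Mul(-6, Mul(0, Pow(3, -1))) = Mul(-6, Mul(0, Rational(1, 3))) = Mul(-6, 0) = 0)
Mul(Function('I')(-30, 39), Function('Z')(-8)) = Mul(Add(2, -30), 0) = Mul(-28, 0) = 0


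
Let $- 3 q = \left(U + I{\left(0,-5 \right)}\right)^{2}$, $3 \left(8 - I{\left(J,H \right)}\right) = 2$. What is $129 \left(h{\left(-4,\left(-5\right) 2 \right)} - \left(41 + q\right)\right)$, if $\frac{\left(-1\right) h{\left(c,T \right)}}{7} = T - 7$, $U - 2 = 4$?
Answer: $\frac{159358}{9} \approx 17706.0$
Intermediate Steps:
$U = 6$ ($U = 2 + 4 = 6$)
$I{\left(J,H \right)} = \frac{22}{3}$ ($I{\left(J,H \right)} = 8 - \frac{2}{3} = \frac{22}{3}$)
$h{\left(c,T \right)} = 49 - 7 T$ ($h{\left(c,T \right)} = - 7 \left(T - 7\right) = - 7 \left(-7 + T\right) = 49 - 7 T$)
$q = - \frac{1600}{27}$ ($q = - \frac{\left(6 + \frac{22}{3}\right)^{2}}{3} = - \frac{\left(\frac{40}{3}\right)^{2}}{3} = \left(- \frac{1}{3}\right) \frac{1600}{9} = - \frac{1600}{27} \approx -59.259$)
$129 \left(h{\left(-4,\left(-5\right) 2 \right)} - \left(41 + q\right)\right) = 129 \left(\left(49 - 7 \left(\left(-5\right) 2\right)\right) - - \frac{493}{27}\right) = 129 \left(\left(49 - -70\right) + \left(-41 + \frac{1600}{27}\right)\right) = 129 \left(\left(49 + 70\right) + \frac{493}{27}\right) = 129 \left(119 + \frac{493}{27}\right) = 129 \cdot \frac{3706}{27} = \frac{159358}{9}$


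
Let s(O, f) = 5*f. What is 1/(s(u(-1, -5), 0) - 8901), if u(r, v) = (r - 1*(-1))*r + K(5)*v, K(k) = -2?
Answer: -1/8901 ≈ -0.00011235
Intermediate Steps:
u(r, v) = -2*v + r*(1 + r) (u(r, v) = (r - 1*(-1))*r - 2*v = (r + 1)*r - 2*v = (1 + r)*r - 2*v = r*(1 + r) - 2*v = -2*v + r*(1 + r))
1/(s(u(-1, -5), 0) - 8901) = 1/(5*0 - 8901) = 1/(0 - 8901) = 1/(-8901) = -1/8901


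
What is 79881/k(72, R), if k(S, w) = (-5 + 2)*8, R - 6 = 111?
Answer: -26627/8 ≈ -3328.4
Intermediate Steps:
R = 117 (R = 6 + 111 = 117)
k(S, w) = -24 (k(S, w) = -3*8 = -24)
79881/k(72, R) = 79881/(-24) = 79881*(-1/24) = -26627/8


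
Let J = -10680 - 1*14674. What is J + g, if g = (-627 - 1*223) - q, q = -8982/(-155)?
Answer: -4070602/155 ≈ -26262.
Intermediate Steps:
q = 8982/155 (q = -8982*(-1/155) = 8982/155 ≈ 57.948)
J = -25354 (J = -10680 - 14674 = -25354)
g = -140732/155 (g = (-627 - 1*223) - 1*8982/155 = (-627 - 223) - 8982/155 = -850 - 8982/155 = -140732/155 ≈ -907.95)
J + g = -25354 - 140732/155 = -4070602/155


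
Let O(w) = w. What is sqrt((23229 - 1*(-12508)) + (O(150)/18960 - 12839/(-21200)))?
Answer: sqrt(250605997933497)/83740 ≈ 189.04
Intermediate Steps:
sqrt((23229 - 1*(-12508)) + (O(150)/18960 - 12839/(-21200))) = sqrt((23229 - 1*(-12508)) + (150/18960 - 12839/(-21200))) = sqrt((23229 + 12508) + (150*(1/18960) - 12839*(-1/21200))) = sqrt(35737 + (5/632 + 12839/21200)) = sqrt(35737 + 1027531/1674800) = sqrt(59853355131/1674800) = sqrt(250605997933497)/83740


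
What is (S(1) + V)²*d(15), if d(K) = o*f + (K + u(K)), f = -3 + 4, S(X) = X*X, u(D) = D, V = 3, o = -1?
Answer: 464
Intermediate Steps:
S(X) = X²
f = 1
d(K) = -1 + 2*K (d(K) = -1*1 + (K + K) = -1 + 2*K)
(S(1) + V)²*d(15) = (1² + 3)²*(-1 + 2*15) = (1 + 3)²*(-1 + 30) = 4²*29 = 16*29 = 464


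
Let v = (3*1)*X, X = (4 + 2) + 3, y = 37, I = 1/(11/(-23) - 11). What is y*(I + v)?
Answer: 262885/264 ≈ 995.78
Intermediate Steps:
I = -23/264 (I = 1/(11*(-1/23) - 11) = 1/(-11/23 - 11) = 1/(-264/23) = -23/264 ≈ -0.087121)
X = 9 (X = 6 + 3 = 9)
v = 27 (v = (3*1)*9 = 3*9 = 27)
y*(I + v) = 37*(-23/264 + 27) = 37*(7105/264) = 262885/264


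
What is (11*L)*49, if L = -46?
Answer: -24794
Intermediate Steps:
(11*L)*49 = (11*(-46))*49 = -506*49 = -24794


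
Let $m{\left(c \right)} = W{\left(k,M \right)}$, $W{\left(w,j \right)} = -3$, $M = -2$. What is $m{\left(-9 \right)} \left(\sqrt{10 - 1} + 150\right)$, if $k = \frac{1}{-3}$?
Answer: $-459$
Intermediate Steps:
$k = - \frac{1}{3} \approx -0.33333$
$m{\left(c \right)} = -3$
$m{\left(-9 \right)} \left(\sqrt{10 - 1} + 150\right) = - 3 \left(\sqrt{10 - 1} + 150\right) = - 3 \left(\sqrt{9} + 150\right) = - 3 \left(3 + 150\right) = \left(-3\right) 153 = -459$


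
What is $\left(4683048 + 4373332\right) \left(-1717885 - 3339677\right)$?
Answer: $-45803203345560$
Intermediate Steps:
$\left(4683048 + 4373332\right) \left(-1717885 - 3339677\right) = 9056380 \left(-5057562\right) = -45803203345560$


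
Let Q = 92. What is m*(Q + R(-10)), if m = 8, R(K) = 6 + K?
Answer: 704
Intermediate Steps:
m*(Q + R(-10)) = 8*(92 + (6 - 10)) = 8*(92 - 4) = 8*88 = 704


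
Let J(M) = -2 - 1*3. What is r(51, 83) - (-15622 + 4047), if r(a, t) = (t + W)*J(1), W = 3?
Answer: 11145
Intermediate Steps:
J(M) = -5 (J(M) = -2 - 3 = -5)
r(a, t) = -15 - 5*t (r(a, t) = (t + 3)*(-5) = (3 + t)*(-5) = -15 - 5*t)
r(51, 83) - (-15622 + 4047) = (-15 - 5*83) - (-15622 + 4047) = (-15 - 415) - 1*(-11575) = -430 + 11575 = 11145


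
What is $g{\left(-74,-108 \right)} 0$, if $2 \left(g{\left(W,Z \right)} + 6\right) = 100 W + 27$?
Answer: $0$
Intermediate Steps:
$g{\left(W,Z \right)} = \frac{15}{2} + 50 W$ ($g{\left(W,Z \right)} = -6 + \frac{100 W + 27}{2} = -6 + \frac{27 + 100 W}{2} = -6 + \left(\frac{27}{2} + 50 W\right) = \frac{15}{2} + 50 W$)
$g{\left(-74,-108 \right)} 0 = \left(\frac{15}{2} + 50 \left(-74\right)\right) 0 = \left(\frac{15}{2} - 3700\right) 0 = \left(- \frac{7385}{2}\right) 0 = 0$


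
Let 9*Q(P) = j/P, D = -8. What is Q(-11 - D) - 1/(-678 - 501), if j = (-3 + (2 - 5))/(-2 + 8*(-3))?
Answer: -118/15327 ≈ -0.0076988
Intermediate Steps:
j = 3/13 (j = (-3 - 3)/(-2 - 24) = -6/(-26) = -6*(-1/26) = 3/13 ≈ 0.23077)
Q(P) = 1/(39*P) (Q(P) = (3/(13*P))/9 = 1/(39*P))
Q(-11 - D) - 1/(-678 - 501) = 1/(39*(-11 - 1*(-8))) - 1/(-678 - 501) = 1/(39*(-11 + 8)) - 1/(-1179) = (1/39)/(-3) - 1*(-1/1179) = (1/39)*(-⅓) + 1/1179 = -1/117 + 1/1179 = -118/15327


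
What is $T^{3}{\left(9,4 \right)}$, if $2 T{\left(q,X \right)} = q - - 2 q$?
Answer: $\frac{19683}{8} \approx 2460.4$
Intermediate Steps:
$T{\left(q,X \right)} = \frac{3 q}{2}$ ($T{\left(q,X \right)} = \frac{q - - 2 q}{2} = \frac{q + 2 q}{2} = \frac{3 q}{2}$)
$T^{3}{\left(9,4 \right)} = \left(\frac{3}{2} \cdot 9\right)^{3} = \left(\frac{27}{2}\right)^{3} = \frac{19683}{8}$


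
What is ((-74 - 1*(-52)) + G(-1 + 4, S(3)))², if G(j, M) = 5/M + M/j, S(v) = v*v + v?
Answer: 44521/144 ≈ 309.17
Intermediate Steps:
S(v) = v + v² (S(v) = v² + v = v + v²)
((-74 - 1*(-52)) + G(-1 + 4, S(3)))² = ((-74 - 1*(-52)) + (5/((3*(1 + 3))) + (3*(1 + 3))/(-1 + 4)))² = ((-74 + 52) + (5/((3*4)) + (3*4)/3))² = (-22 + (5/12 + 12*(⅓)))² = (-22 + (5*(1/12) + 4))² = (-22 + (5/12 + 4))² = (-22 + 53/12)² = (-211/12)² = 44521/144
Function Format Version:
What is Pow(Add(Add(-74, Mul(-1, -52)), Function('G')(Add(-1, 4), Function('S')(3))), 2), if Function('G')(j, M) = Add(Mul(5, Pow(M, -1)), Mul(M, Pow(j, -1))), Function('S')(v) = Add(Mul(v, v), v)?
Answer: Rational(44521, 144) ≈ 309.17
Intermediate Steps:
Function('S')(v) = Add(v, Pow(v, 2)) (Function('S')(v) = Add(Pow(v, 2), v) = Add(v, Pow(v, 2)))
Pow(Add(Add(-74, Mul(-1, -52)), Function('G')(Add(-1, 4), Function('S')(3))), 2) = Pow(Add(Add(-74, Mul(-1, -52)), Add(Mul(5, Pow(Mul(3, Add(1, 3)), -1)), Mul(Mul(3, Add(1, 3)), Pow(Add(-1, 4), -1)))), 2) = Pow(Add(Add(-74, 52), Add(Mul(5, Pow(Mul(3, 4), -1)), Mul(Mul(3, 4), Pow(3, -1)))), 2) = Pow(Add(-22, Add(Mul(5, Pow(12, -1)), Mul(12, Rational(1, 3)))), 2) = Pow(Add(-22, Add(Mul(5, Rational(1, 12)), 4)), 2) = Pow(Add(-22, Add(Rational(5, 12), 4)), 2) = Pow(Add(-22, Rational(53, 12)), 2) = Pow(Rational(-211, 12), 2) = Rational(44521, 144)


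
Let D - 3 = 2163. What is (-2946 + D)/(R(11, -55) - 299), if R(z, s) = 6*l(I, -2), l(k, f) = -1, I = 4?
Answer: 156/61 ≈ 2.5574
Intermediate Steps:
D = 2166 (D = 3 + 2163 = 2166)
R(z, s) = -6 (R(z, s) = 6*(-1) = -6)
(-2946 + D)/(R(11, -55) - 299) = (-2946 + 2166)/(-6 - 299) = -780/(-305) = -780*(-1/305) = 156/61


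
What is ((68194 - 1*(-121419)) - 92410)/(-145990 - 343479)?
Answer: -97203/489469 ≈ -0.19859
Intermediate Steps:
((68194 - 1*(-121419)) - 92410)/(-145990 - 343479) = ((68194 + 121419) - 92410)/(-489469) = (189613 - 92410)*(-1/489469) = 97203*(-1/489469) = -97203/489469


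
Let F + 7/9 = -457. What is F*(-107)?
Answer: 440840/9 ≈ 48982.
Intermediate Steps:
F = -4120/9 (F = -7/9 - 457 = -4120/9 ≈ -457.78)
F*(-107) = -4120/9*(-107) = 440840/9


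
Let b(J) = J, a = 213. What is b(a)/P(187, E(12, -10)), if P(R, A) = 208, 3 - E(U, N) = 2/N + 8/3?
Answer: 213/208 ≈ 1.0240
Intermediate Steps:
E(U, N) = 1/3 - 2/N (E(U, N) = 3 - (2/N + 8/3) = 3 - (8/3 + 2/N) = 3 + (-8/3 - 2/N) = 1/3 - 2/N)
b(a)/P(187, E(12, -10)) = 213/208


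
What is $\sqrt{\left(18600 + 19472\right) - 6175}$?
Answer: $\sqrt{31897} \approx 178.6$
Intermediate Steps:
$\sqrt{\left(18600 + 19472\right) - 6175} = \sqrt{38072 - 6175} = \sqrt{31897}$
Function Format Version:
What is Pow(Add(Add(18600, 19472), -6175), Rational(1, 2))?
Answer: Pow(31897, Rational(1, 2)) ≈ 178.60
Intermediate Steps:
Pow(Add(Add(18600, 19472), -6175), Rational(1, 2)) = Pow(Add(38072, -6175), Rational(1, 2)) = Pow(31897, Rational(1, 2))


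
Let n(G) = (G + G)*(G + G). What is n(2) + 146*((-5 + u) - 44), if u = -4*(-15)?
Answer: 1622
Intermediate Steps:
u = 60
n(G) = 4*G² (n(G) = (2*G)*(2*G) = 4*G²)
n(2) + 146*((-5 + u) - 44) = 4*2² + 146*((-5 + 60) - 44) = 4*4 + 146*(55 - 44) = 16 + 146*11 = 16 + 1606 = 1622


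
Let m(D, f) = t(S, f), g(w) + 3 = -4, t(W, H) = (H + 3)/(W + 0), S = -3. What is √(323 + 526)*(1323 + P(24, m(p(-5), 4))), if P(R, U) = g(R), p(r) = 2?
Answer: 1316*√849 ≈ 38345.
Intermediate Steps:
t(W, H) = (3 + H)/W
g(w) = -7 (g(w) = -3 - 4 = -7)
m(D, f) = -1 - f/3 (m(D, f) = (3 + f)/(-3) = -(3 + f)/3 = -1 - f/3)
P(R, U) = -7
√(323 + 526)*(1323 + P(24, m(p(-5), 4))) = √(323 + 526)*(1323 - 7) = √849*1316 = 1316*√849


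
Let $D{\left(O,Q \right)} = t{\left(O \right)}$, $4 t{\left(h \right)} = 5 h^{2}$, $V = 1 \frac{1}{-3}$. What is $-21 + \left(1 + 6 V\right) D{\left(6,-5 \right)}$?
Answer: $-66$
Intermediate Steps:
$V = - \frac{1}{3}$ ($V = 1 \left(- \frac{1}{3}\right) = - \frac{1}{3} \approx -0.33333$)
$t{\left(h \right)} = \frac{5 h^{2}}{4}$
$D{\left(O,Q \right)} = \frac{5 O^{2}}{4}$
$-21 + \left(1 + 6 V\right) D{\left(6,-5 \right)} = -21 + \left(1 + 6 \left(- \frac{1}{3}\right)\right) \frac{5 \cdot 6^{2}}{4} = -21 + \left(1 - 2\right) \frac{5}{4} \cdot 36 = -21 - 45 = -66$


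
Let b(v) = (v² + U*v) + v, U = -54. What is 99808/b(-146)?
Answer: 49904/14527 ≈ 3.4353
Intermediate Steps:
b(v) = v² - 53*v (b(v) = (v² - 54*v) + v = v² - 53*v)
99808/b(-146) = 99808/((-146*(-53 - 146))) = 99808/((-146*(-199))) = 99808/29054 = 99808*(1/29054) = 49904/14527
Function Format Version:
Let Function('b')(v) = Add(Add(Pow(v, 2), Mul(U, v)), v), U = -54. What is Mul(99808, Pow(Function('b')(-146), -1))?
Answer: Rational(49904, 14527) ≈ 3.4353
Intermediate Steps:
Function('b')(v) = Add(Pow(v, 2), Mul(-53, v)) (Function('b')(v) = Add(Add(Pow(v, 2), Mul(-54, v)), v) = Add(Pow(v, 2), Mul(-53, v)))
Mul(99808, Pow(Function('b')(-146), -1)) = Mul(99808, Pow(Mul(-146, Add(-53, -146)), -1)) = Mul(99808, Pow(Mul(-146, -199), -1)) = Mul(99808, Pow(29054, -1)) = Mul(99808, Rational(1, 29054)) = Rational(49904, 14527)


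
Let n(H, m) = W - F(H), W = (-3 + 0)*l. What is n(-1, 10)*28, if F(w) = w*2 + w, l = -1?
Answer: 168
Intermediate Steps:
F(w) = 3*w (F(w) = 2*w + w = 3*w)
W = 3 (W = (-3 + 0)*(-1) = -3*(-1) = 3)
n(H, m) = 3 - 3*H
n(-1, 10)*28 = (3 - 3*(-1))*28 = (3 + 3)*28 = 6*28 = 168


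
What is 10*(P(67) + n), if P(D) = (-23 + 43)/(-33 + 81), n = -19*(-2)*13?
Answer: 29665/6 ≈ 4944.2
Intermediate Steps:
n = 494 (n = 38*13 = 494)
P(D) = 5/12 (P(D) = 20/48 = 20*(1/48) = 5/12)
10*(P(67) + n) = 10*(5/12 + 494) = 10*(5933/12) = 29665/6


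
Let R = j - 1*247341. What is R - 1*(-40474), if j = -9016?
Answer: -215883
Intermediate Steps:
R = -256357 (R = -9016 - 1*247341 = -9016 - 247341 = -256357)
R - 1*(-40474) = -256357 - 1*(-40474) = -256357 + 40474 = -215883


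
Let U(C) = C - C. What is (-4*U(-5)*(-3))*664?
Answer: 0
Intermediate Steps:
U(C) = 0
(-4*U(-5)*(-3))*664 = (-4*0*(-3))*664 = (0*(-3))*664 = 0*664 = 0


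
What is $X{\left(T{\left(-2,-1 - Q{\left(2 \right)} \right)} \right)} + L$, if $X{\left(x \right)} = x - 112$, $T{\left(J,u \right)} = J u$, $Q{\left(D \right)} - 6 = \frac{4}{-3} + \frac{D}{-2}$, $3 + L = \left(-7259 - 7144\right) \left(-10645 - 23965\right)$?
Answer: $\frac{1495463173}{3} \approx 4.9849 \cdot 10^{8}$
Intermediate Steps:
$L = 498487827$ ($L = -3 + \left(-7259 - 7144\right) \left(-10645 - 23965\right) = -3 - -498487830 = -3 + 498487830 = 498487827$)
$Q{\left(D \right)} = \frac{14}{3} - \frac{D}{2}$ ($Q{\left(D \right)} = 6 + \left(\frac{4}{-3} + \frac{D}{-2}\right) = 6 + \left(4 \left(- \frac{1}{3}\right) + D \left(- \frac{1}{2}\right)\right) = 6 - \left(\frac{4}{3} + \frac{D}{2}\right) = \frac{14}{3} - \frac{D}{2}$)
$X{\left(x \right)} = -112 + x$
$X{\left(T{\left(-2,-1 - Q{\left(2 \right)} \right)} \right)} + L = \left(-112 - 2 \left(-1 - \left(\frac{14}{3} - 1\right)\right)\right) + 498487827 = \left(-112 - 2 \left(-1 - \frac{11}{3}\right)\right) + 498487827 = \left(-112 - - \frac{28}{3}\right) + 498487827 = \left(-112 + \frac{28}{3}\right) + 498487827 = - \frac{308}{3} + 498487827 = \frac{1495463173}{3}$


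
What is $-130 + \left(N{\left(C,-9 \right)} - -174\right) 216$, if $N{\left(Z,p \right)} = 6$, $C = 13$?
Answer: $38750$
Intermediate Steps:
$-130 + \left(N{\left(C,-9 \right)} - -174\right) 216 = -130 + \left(6 - -174\right) 216 = -130 + \left(6 + 174\right) 216 = -130 + 180 \cdot 216 = -130 + 38880 = 38750$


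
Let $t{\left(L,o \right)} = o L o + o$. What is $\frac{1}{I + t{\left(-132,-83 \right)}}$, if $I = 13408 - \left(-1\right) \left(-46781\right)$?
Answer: $- \frac{1}{942804} \approx -1.0607 \cdot 10^{-6}$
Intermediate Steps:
$I = -33373$ ($I = 13408 - 46781 = -33373$)
$t{\left(L,o \right)} = o + L o^{2}$ ($t{\left(L,o \right)} = L o o + o = L o^{2} + o = o + L o^{2}$)
$\frac{1}{I + t{\left(-132,-83 \right)}} = \frac{1}{-33373 - 83 \left(1 - -10956\right)} = \frac{1}{-33373 - 83 \left(1 + 10956\right)} = \frac{1}{-33373 - 909431} = \frac{1}{-942804} = - \frac{1}{942804}$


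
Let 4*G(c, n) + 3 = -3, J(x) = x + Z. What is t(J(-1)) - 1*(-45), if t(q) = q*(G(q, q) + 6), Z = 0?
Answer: 81/2 ≈ 40.500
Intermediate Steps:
J(x) = x (J(x) = x + 0 = x)
G(c, n) = -3/2 (G(c, n) = -3/4 + (1/4)*(-3) = -3/4 - 3/4 = -3/2)
t(q) = 9*q/2 (t(q) = q*(-3/2 + 6) = q*(9/2) = 9*q/2)
t(J(-1)) - 1*(-45) = (9/2)*(-1) - 1*(-45) = -9/2 + 45 = 81/2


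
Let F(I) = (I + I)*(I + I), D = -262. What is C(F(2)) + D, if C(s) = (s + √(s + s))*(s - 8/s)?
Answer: -14 + 62*√2 ≈ 73.681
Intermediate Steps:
F(I) = 4*I² (F(I) = (2*I)*(2*I) = 4*I²)
C(s) = (s - 8/s)*(s + √2*√s) (C(s) = (s + √(2*s))*(s - 8/s) = (s + √2*√s)*(s - 8/s) = (s - 8/s)*(s + √2*√s))
C(F(2)) + D = (-8 + (4*2²)² + √2*(4*2²)^(3/2) - 8*√2/√(4*2²)) - 262 = (-8 + (4*4)² + √2*(4*4)^(3/2) - 8*√2/√(4*4)) - 262 = (-8 + 16² + √2*16^(3/2) - 8*√2/√16) - 262 = (-8 + 256 + √2*64 - 8*√2*¼) - 262 = (-8 + 256 + 64*√2 - 2*√2) - 262 = (248 + 62*√2) - 262 = -14 + 62*√2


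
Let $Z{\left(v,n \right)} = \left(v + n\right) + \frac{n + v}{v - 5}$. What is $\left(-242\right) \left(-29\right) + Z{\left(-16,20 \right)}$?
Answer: $\frac{147458}{21} \approx 7021.8$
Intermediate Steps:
$Z{\left(v,n \right)} = n + v + \frac{n + v}{-5 + v}$ ($Z{\left(v,n \right)} = \left(n + v\right) + \frac{n + v}{-5 + v} = n + v + \frac{n + v}{-5 + v}$)
$\left(-242\right) \left(-29\right) + Z{\left(-16,20 \right)} = \left(-242\right) \left(-29\right) + \frac{\left(-16\right)^{2} - 80 - -64 + 20 \left(-16\right)}{-5 - 16} = 7018 + \frac{256 - 80 + 64 - 320}{-21} = 7018 - - \frac{80}{21} = 7018 + \frac{80}{21} = \frac{147458}{21}$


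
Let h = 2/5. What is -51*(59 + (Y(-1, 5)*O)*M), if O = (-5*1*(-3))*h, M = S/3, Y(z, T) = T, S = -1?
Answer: -2499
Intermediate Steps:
M = -⅓ (M = -1/3 = -1*⅓ = -⅓ ≈ -0.33333)
h = ⅖ (h = 2*(⅕) = ⅖ ≈ 0.40000)
O = 6 (O = (-5*1*(-3))*(⅖) = -5*(-3)*(⅖) = 15*(⅖) = 6)
-51*(59 + (Y(-1, 5)*O)*M) = -51*(59 + (5*6)*(-⅓)) = -51*(59 + 30*(-⅓)) = -51*(59 - 10) = -51*49 = -2499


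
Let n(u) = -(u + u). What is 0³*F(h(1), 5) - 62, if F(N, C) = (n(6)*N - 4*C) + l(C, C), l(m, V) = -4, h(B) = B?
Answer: -62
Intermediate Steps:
n(u) = -2*u
F(N, C) = -4 - 12*N - 4*C (F(N, C) = ((-2*6)*N - 4*C) - 4 = (-12*N - 4*C) - 4 = -4 - 12*N - 4*C)
0³*F(h(1), 5) - 62 = 0³*(-4 - 12*1 - 4*5) - 62 = 0*(-4 - 12 - 20) - 62 = 0*(-36) - 62 = 0 - 62 = -62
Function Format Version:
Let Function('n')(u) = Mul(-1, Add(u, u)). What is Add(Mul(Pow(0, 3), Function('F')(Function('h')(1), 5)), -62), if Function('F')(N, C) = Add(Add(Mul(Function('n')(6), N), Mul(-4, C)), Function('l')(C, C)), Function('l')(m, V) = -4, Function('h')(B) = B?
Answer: -62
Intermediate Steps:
Function('n')(u) = Mul(-2, u) (Function('n')(u) = Mul(-1, Mul(2, u)) = Mul(-2, u))
Function('F')(N, C) = Add(-4, Mul(-12, N), Mul(-4, C)) (Function('F')(N, C) = Add(Add(Mul(Mul(-2, 6), N), Mul(-4, C)), -4) = Add(Add(Mul(-12, N), Mul(-4, C)), -4) = Add(-4, Mul(-12, N), Mul(-4, C)))
Add(Mul(Pow(0, 3), Function('F')(Function('h')(1), 5)), -62) = Add(Mul(Pow(0, 3), Add(-4, Mul(-12, 1), Mul(-4, 5))), -62) = Add(Mul(0, Add(-4, -12, -20)), -62) = Add(Mul(0, -36), -62) = Add(0, -62) = -62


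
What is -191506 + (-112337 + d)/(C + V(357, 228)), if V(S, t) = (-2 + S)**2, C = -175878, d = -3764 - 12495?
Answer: -9547020022/49853 ≈ -1.9150e+5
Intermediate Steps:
d = -16259
-191506 + (-112337 + d)/(C + V(357, 228)) = -191506 + (-112337 - 16259)/(-175878 + (-2 + 357)**2) = -191506 - 128596/(-175878 + 355**2) = -191506 - 128596/(-175878 + 126025) = -191506 - 128596/(-49853) = -191506 - 128596*(-1/49853) = -191506 + 128596/49853 = -9547020022/49853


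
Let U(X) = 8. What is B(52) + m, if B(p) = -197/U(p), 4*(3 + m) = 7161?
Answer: 14101/8 ≈ 1762.6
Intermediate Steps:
m = 7149/4 (m = -3 + (¼)*7161 = -3 + 7161/4 = 7149/4 ≈ 1787.3)
B(p) = -197/8
B(52) + m = -197/8 + 7149/4 = 14101/8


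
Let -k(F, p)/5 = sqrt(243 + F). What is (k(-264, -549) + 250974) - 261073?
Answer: -10099 - 5*I*sqrt(21) ≈ -10099.0 - 22.913*I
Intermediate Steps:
k(F, p) = -5*sqrt(243 + F)
(k(-264, -549) + 250974) - 261073 = (-5*sqrt(243 - 264) + 250974) - 261073 = (-5*I*sqrt(21) + 250974) - 261073 = (250974 - 5*I*sqrt(21)) - 261073 = -10099 - 5*I*sqrt(21)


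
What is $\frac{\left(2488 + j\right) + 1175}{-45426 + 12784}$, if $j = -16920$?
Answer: $\frac{13257}{32642} \approx 0.40613$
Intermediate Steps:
$\frac{\left(2488 + j\right) + 1175}{-45426 + 12784} = \frac{\left(2488 - 16920\right) + 1175}{-45426 + 12784} = \frac{-14432 + 1175}{-32642} = \left(-13257\right) \left(- \frac{1}{32642}\right) = \frac{13257}{32642}$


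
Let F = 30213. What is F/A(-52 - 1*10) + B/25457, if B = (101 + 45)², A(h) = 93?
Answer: 257038243/789167 ≈ 325.71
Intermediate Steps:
B = 21316 (B = 146² = 21316)
F/A(-52 - 1*10) + B/25457 = 30213/93 + 21316/25457 = 30213*(1/93) + 21316*(1/25457) = 10071/31 + 21316/25457 = 257038243/789167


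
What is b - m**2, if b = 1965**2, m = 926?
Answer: 3003749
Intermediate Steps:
b = 3861225
b - m**2 = 3861225 - 1*926**2 = 3861225 - 1*857476 = 3861225 - 857476 = 3003749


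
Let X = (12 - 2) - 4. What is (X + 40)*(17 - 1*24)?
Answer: -322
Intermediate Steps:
X = 6 (X = 10 - 4 = 6)
(X + 40)*(17 - 1*24) = (6 + 40)*(17 - 1*24) = 46*(17 - 24) = 46*(-7) = -322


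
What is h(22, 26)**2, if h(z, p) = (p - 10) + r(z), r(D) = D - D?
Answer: 256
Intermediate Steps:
r(D) = 0
h(z, p) = -10 + p (h(z, p) = (p - 10) + 0 = (-10 + p) + 0 = -10 + p)
h(22, 26)**2 = (-10 + 26)**2 = 16**2 = 256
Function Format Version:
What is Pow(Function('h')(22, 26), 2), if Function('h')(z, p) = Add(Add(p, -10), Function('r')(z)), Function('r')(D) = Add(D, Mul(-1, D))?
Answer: 256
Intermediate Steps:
Function('r')(D) = 0
Function('h')(z, p) = Add(-10, p) (Function('h')(z, p) = Add(Add(p, -10), 0) = Add(Add(-10, p), 0) = Add(-10, p))
Pow(Function('h')(22, 26), 2) = Pow(Add(-10, 26), 2) = Pow(16, 2) = 256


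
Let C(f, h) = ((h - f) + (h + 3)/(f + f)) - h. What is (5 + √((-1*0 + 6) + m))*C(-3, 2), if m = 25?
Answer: 65/6 + 13*√31/6 ≈ 22.897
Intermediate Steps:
C(f, h) = -f + (3 + h)/(2*f) (C(f, h) = ((h - f) + (3 + h)/((2*f))) - h = ((h - f) + (3 + h)*(1/(2*f))) - h = ((h - f) + (3 + h)/(2*f)) - h = (h - f + (3 + h)/(2*f)) - h = -f + (3 + h)/(2*f))
(5 + √((-1*0 + 6) + m))*C(-3, 2) = (5 + √((-1*0 + 6) + 25))*((½)*(3 + 2 - 2*(-3)²)/(-3)) = (5 + √((0 + 6) + 25))*((½)*(-⅓)*(3 + 2 - 2*9)) = (5 + √(6 + 25))*((½)*(-⅓)*(3 + 2 - 18)) = (5 + √31)*((½)*(-⅓)*(-13)) = (5 + √31)*(13/6) = 65/6 + 13*√31/6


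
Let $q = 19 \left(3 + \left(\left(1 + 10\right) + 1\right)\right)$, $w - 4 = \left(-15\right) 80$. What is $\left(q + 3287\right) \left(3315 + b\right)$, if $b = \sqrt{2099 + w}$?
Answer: $11841180 + 3572 \sqrt{903} \approx 1.1949 \cdot 10^{7}$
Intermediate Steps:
$w = -1196$ ($w = 4 - 1200 = -1196$)
$b = \sqrt{903}$ ($b = \sqrt{2099 - 1196} = \sqrt{903} \approx 30.05$)
$q = 285$ ($q = 19 \left(3 + \left(11 + 1\right)\right) = 19 \left(3 + 12\right) = 19 \cdot 15 = 285$)
$\left(q + 3287\right) \left(3315 + b\right) = \left(285 + 3287\right) \left(3315 + \sqrt{903}\right) = 3572 \left(3315 + \sqrt{903}\right) = 11841180 + 3572 \sqrt{903}$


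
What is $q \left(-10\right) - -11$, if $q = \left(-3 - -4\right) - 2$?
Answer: $21$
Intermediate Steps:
$q = -1$ ($q = \left(-3 + 4\right) - 2 = 1 - 2 = -1$)
$q \left(-10\right) - -11 = \left(-1\right) \left(-10\right) - -11 = 10 + 11 = 21$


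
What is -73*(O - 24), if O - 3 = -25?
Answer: 3358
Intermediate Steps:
O = -22 (O = 3 - 25 = -22)
-73*(O - 24) = -73*(-22 - 24) = -73*(-46) = 3358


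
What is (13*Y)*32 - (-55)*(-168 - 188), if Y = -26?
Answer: -30396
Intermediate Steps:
(13*Y)*32 - (-55)*(-168 - 188) = (13*(-26))*32 - (-55)*(-168 - 188) = -338*32 - (-55)*(-356) = -10816 - 1*19580 = -10816 - 19580 = -30396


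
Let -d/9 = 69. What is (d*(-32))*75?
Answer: 1490400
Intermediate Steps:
d = -621 (d = -9*69 = -621)
(d*(-32))*75 = -621*(-32)*75 = 19872*75 = 1490400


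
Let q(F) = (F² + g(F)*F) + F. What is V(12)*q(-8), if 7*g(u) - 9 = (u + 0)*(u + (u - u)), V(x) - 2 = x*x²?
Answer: -332160/7 ≈ -47451.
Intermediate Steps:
V(x) = 2 + x³ (V(x) = 2 + x*x² = 2 + x³)
g(u) = 9/7 + u²/7 (g(u) = 9/7 + ((u + 0)*(u + (u - u)))/7 = 9/7 + (u*(u + 0))/7 = 9/7 + (u*u)/7 = 9/7 + u²/7)
q(F) = F + F² + F*(9/7 + F²/7) (q(F) = (F² + (9/7 + F²/7)*F) + F = (F² + F*(9/7 + F²/7)) + F = F + F² + F*(9/7 + F²/7))
V(12)*q(-8) = (2 + 12³)*((⅐)*(-8)*(16 + (-8)² + 7*(-8))) = (2 + 1728)*((⅐)*(-8)*(16 + 64 - 56)) = 1730*((⅐)*(-8)*24) = 1730*(-192/7) = -332160/7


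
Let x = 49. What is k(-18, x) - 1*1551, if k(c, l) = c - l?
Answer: -1618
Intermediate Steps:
k(-18, x) - 1*1551 = (-18 - 1*49) - 1*1551 = (-18 - 49) - 1551 = -67 - 1551 = -1618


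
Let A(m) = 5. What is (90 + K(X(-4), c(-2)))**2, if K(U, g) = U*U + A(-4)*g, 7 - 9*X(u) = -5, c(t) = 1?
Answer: 758641/81 ≈ 9365.9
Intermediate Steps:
X(u) = 4/3 (X(u) = 7/9 - 1/9*(-5) = 7/9 + 5/9 = 4/3)
K(U, g) = U**2 + 5*g (K(U, g) = U*U + 5*g = U**2 + 5*g)
(90 + K(X(-4), c(-2)))**2 = (90 + ((4/3)**2 + 5*1))**2 = (90 + (16/9 + 5))**2 = (90 + 61/9)**2 = (871/9)**2 = 758641/81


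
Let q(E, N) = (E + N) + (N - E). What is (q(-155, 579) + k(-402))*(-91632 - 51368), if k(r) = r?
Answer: -108108000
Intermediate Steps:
q(E, N) = 2*N
(q(-155, 579) + k(-402))*(-91632 - 51368) = (2*579 - 402)*(-91632 - 51368) = (1158 - 402)*(-143000) = 756*(-143000) = -108108000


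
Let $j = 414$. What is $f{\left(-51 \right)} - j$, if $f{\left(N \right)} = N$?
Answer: $-465$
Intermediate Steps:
$f{\left(-51 \right)} - j = -51 - 414 = -465$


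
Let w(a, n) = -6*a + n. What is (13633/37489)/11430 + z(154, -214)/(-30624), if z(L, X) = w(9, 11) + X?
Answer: 18423634897/2187060274080 ≈ 0.0084239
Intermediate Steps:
w(a, n) = n - 6*a
z(L, X) = -43 + X (z(L, X) = (11 - 6*9) + X = (11 - 54) + X = -43 + X)
(13633/37489)/11430 + z(154, -214)/(-30624) = (13633/37489)/11430 + (-43 - 214)/(-30624) = (13633*(1/37489))*(1/11430) - 257*(-1/30624) = (13633/37489)*(1/11430) + 257/30624 = 13633/428499270 + 257/30624 = 18423634897/2187060274080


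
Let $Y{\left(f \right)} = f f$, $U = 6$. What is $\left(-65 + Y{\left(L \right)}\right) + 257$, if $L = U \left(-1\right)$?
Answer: $228$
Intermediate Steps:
$L = -6$ ($L = 6 \left(-1\right) = -6$)
$Y{\left(f \right)} = f^{2}$
$\left(-65 + Y{\left(L \right)}\right) + 257 = \left(-65 + \left(-6\right)^{2}\right) + 257 = \left(-65 + 36\right) + 257 = -29 + 257 = 228$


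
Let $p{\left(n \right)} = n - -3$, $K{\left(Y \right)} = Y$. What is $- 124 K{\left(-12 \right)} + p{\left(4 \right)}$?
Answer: $1495$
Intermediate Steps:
$p{\left(n \right)} = 3 + n$ ($p{\left(n \right)} = n + 3 = 3 + n$)
$- 124 K{\left(-12 \right)} + p{\left(4 \right)} = \left(-124\right) \left(-12\right) + \left(3 + 4\right) = 1488 + 7 = 1495$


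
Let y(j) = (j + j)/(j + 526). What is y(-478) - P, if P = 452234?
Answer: -5427047/12 ≈ -4.5225e+5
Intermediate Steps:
y(j) = 2*j/(526 + j) (y(j) = (2*j)/(526 + j) = 2*j/(526 + j))
y(-478) - P = 2*(-478)/(526 - 478) - 1*452234 = 2*(-478)/48 - 452234 = 2*(-478)*(1/48) - 452234 = -239/12 - 452234 = -5427047/12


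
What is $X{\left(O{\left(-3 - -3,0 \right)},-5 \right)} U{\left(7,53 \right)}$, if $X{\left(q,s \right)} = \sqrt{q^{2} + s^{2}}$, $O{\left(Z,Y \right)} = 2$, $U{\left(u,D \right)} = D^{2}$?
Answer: $2809 \sqrt{29} \approx 15127.0$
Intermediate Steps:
$X{\left(O{\left(-3 - -3,0 \right)},-5 \right)} U{\left(7,53 \right)} = \sqrt{2^{2} + \left(-5\right)^{2}} \cdot 53^{2} = \sqrt{4 + 25} \cdot 2809 = \sqrt{29} \cdot 2809 = 2809 \sqrt{29}$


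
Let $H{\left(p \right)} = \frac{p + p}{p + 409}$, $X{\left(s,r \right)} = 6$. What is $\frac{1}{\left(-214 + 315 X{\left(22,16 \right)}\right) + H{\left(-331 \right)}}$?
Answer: $\frac{39}{65033} \approx 0.0005997$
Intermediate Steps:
$H{\left(p \right)} = \frac{2 p}{409 + p}$
$\frac{1}{\left(-214 + 315 X{\left(22,16 \right)}\right) + H{\left(-331 \right)}} = \frac{1}{\left(-214 + 315 \cdot 6\right) + 2 \left(-331\right) \frac{1}{409 - 331}} = \frac{1}{\left(-214 + 1890\right) + 2 \left(-331\right) \frac{1}{78}} = \frac{1}{1676 + 2 \left(-331\right) \frac{1}{78}} = \frac{1}{1676 - \frac{331}{39}} = \frac{1}{\frac{65033}{39}} = \frac{39}{65033}$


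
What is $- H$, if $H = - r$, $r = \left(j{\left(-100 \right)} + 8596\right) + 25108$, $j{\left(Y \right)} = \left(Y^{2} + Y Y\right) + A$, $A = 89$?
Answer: $53793$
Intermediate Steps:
$j{\left(Y \right)} = 89 + 2 Y^{2}$ ($j{\left(Y \right)} = \left(Y^{2} + Y Y\right) + 89 = \left(Y^{2} + Y^{2}\right) + 89 = 2 Y^{2} + 89 = 89 + 2 Y^{2}$)
$r = 53793$ ($r = \left(\left(89 + 2 \left(-100\right)^{2}\right) + 8596\right) + 25108 = \left(\left(89 + 2 \cdot 10000\right) + 8596\right) + 25108 = \left(\left(89 + 20000\right) + 8596\right) + 25108 = \left(20089 + 8596\right) + 25108 = 28685 + 25108 = 53793$)
$H = -53793$ ($H = \left(-1\right) 53793 = -53793$)
$- H = \left(-1\right) \left(-53793\right) = 53793$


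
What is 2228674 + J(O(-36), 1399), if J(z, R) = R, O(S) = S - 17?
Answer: 2230073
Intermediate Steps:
O(S) = -17 + S
2228674 + J(O(-36), 1399) = 2228674 + 1399 = 2230073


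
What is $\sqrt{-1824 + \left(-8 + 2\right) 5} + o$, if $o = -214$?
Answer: $-214 + 3 i \sqrt{206} \approx -214.0 + 43.058 i$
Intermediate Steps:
$\sqrt{-1824 + \left(-8 + 2\right) 5} + o = \sqrt{-1824 + \left(-8 + 2\right) 5} - 214 = \sqrt{-1824 - 30} - 214 = \sqrt{-1854} - 214 = 3 i \sqrt{206} - 214 = -214 + 3 i \sqrt{206}$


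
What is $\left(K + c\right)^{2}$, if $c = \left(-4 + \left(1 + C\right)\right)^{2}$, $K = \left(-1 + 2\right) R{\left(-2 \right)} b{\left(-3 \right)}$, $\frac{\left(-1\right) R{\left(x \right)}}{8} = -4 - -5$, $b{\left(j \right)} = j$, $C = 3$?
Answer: $576$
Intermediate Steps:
$R{\left(x \right)} = -8$ ($R{\left(x \right)} = - 8 \left(-4 - -5\right) = - 8 \left(-4 + 5\right) = \left(-8\right) 1 = -8$)
$K = 24$ ($K = \left(-1 + 2\right) \left(-8\right) \left(-3\right) = 1 \left(-8\right) \left(-3\right) = \left(-8\right) \left(-3\right) = 24$)
$c = 0$ ($c = \left(-4 + \left(1 + 3\right)\right)^{2} = \left(-4 + 4\right)^{2} = 0^{2} = 0$)
$\left(K + c\right)^{2} = \left(24 + 0\right)^{2} = 24^{2} = 576$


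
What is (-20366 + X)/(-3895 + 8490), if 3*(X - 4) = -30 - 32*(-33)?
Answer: -4004/919 ≈ -4.3569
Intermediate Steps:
X = 346 (X = 4 + (-30 - 32*(-33))/3 = 4 + (-30 + 1056)/3 = 4 + (⅓)*1026 = 4 + 342 = 346)
(-20366 + X)/(-3895 + 8490) = (-20366 + 346)/(-3895 + 8490) = -20020/4595 = -20020*1/4595 = -4004/919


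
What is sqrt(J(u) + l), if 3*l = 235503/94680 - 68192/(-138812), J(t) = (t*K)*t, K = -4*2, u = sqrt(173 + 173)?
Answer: I*sqrt(92196791351520314770)/182537780 ≈ 52.602*I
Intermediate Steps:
u = sqrt(346) ≈ 18.601
K = -8
J(t) = -8*t**2 (J(t) = (t*(-8))*t = (-8*t)*t = -8*t**2)
l = 362472787/365075560 (l = (235503/94680 - 68192/(-138812))/3 = (235503*(1/94680) - 68192*(-1/138812))/3 = (26167/10520 + 17048/34703)/3 = (1/3)*(1087418361/365075560) = 362472787/365075560 ≈ 0.99287)
sqrt(J(u) + l) = sqrt(-8*(sqrt(346))**2 + 362472787/365075560) = sqrt(-8*346 + 362472787/365075560) = sqrt(-2768 + 362472787/365075560) = sqrt(-1010166677293/365075560) = I*sqrt(92196791351520314770)/182537780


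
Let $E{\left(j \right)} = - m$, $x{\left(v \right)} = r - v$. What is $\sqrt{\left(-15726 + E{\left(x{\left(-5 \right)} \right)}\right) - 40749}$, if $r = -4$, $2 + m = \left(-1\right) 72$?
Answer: $i \sqrt{56401} \approx 237.49 i$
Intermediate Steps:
$m = -74$ ($m = -2 - 72 = -74$)
$x{\left(v \right)} = -4 - v$
$E{\left(j \right)} = 74$ ($E{\left(j \right)} = \left(-1\right) \left(-74\right) = 74$)
$\sqrt{\left(-15726 + E{\left(x{\left(-5 \right)} \right)}\right) - 40749} = \sqrt{\left(-15726 + 74\right) - 40749} = \sqrt{-15652 - 40749} = \sqrt{-56401} = i \sqrt{56401}$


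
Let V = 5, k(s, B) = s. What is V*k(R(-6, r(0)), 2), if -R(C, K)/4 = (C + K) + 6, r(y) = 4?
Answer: -80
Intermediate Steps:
R(C, K) = -24 - 4*C - 4*K (R(C, K) = -4*((C + K) + 6) = -4*(6 + C + K) = -24 - 4*C - 4*K)
V*k(R(-6, r(0)), 2) = 5*(-24 - 4*(-6) - 4*4) = 5*(-24 + 24 - 16) = 5*(-16) = -80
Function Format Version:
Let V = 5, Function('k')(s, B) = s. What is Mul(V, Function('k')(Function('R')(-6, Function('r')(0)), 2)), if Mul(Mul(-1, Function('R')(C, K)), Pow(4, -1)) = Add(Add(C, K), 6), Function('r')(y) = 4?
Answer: -80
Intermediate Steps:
Function('R')(C, K) = Add(-24, Mul(-4, C), Mul(-4, K)) (Function('R')(C, K) = Mul(-4, Add(Add(C, K), 6)) = Mul(-4, Add(6, C, K)) = Add(-24, Mul(-4, C), Mul(-4, K)))
Mul(V, Function('k')(Function('R')(-6, Function('r')(0)), 2)) = Mul(5, Add(-24, Mul(-4, -6), Mul(-4, 4))) = Mul(5, Add(-24, 24, -16)) = Mul(5, -16) = -80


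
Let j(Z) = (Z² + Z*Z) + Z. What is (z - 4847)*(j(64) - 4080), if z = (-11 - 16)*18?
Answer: -22270608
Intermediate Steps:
j(Z) = Z + 2*Z² (j(Z) = (Z² + Z²) + Z = 2*Z² + Z = Z + 2*Z²)
z = -486 (z = -27*18 = -486)
(z - 4847)*(j(64) - 4080) = (-486 - 4847)*(64*(1 + 2*64) - 4080) = -5333*(64*(1 + 128) - 4080) = -5333*(64*129 - 4080) = -5333*(8256 - 4080) = -5333*4176 = -22270608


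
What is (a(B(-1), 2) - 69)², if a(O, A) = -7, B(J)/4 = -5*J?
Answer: 5776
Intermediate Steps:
B(J) = -20*J (B(J) = 4*(-5*J) = -20*J)
(a(B(-1), 2) - 69)² = (-7 - 69)² = (-76)² = 5776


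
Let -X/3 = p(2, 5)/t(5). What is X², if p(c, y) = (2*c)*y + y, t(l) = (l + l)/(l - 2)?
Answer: 2025/4 ≈ 506.25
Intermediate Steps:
t(l) = 2*l/(-2 + l) (t(l) = (2*l)/(-2 + l) = 2*l/(-2 + l))
p(c, y) = y + 2*c*y (p(c, y) = 2*c*y + y = y + 2*c*y)
X = -45/2 (X = -3*5*(1 + 2*2)/(2*5/(-2 + 5)) = -3*5*(1 + 4)/(2*5/3) = -3*5*5/(2*5*(⅓)) = -3*25/10/3 = -9*25/10 = -3*15/2 = -45/2 ≈ -22.500)
X² = (-45/2)² = 2025/4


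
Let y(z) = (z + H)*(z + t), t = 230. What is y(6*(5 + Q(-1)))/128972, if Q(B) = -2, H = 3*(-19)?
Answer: -2418/32243 ≈ -0.074993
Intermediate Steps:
H = -57
y(z) = (-57 + z)*(230 + z) (y(z) = (z - 57)*(z + 230) = (-57 + z)*(230 + z))
y(6*(5 + Q(-1)))/128972 = (-13110 + (6*(5 - 2))**2 + 173*(6*(5 - 2)))/128972 = (-13110 + (6*3)**2 + 173*(6*3))*(1/128972) = (-13110 + 18**2 + 173*18)*(1/128972) = (-13110 + 324 + 3114)*(1/128972) = -9672*1/128972 = -2418/32243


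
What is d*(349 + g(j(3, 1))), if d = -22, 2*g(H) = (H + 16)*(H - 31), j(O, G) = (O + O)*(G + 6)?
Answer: -14696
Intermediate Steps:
j(O, G) = 2*O*(6 + G) (j(O, G) = (2*O)*(6 + G) = 2*O*(6 + G))
g(H) = (-31 + H)*(16 + H)/2 (g(H) = ((H + 16)*(H - 31))/2 = ((16 + H)*(-31 + H))/2 = ((-31 + H)*(16 + H))/2 = (-31 + H)*(16 + H)/2)
d*(349 + g(j(3, 1))) = -22*(349 + (-248 + (2*3*(6 + 1))²/2 - 15*3*(6 + 1))) = -22*(349 + (-248 + (2*3*7)²/2 - 15*3*7)) = -22*(349 + (-248 + (½)*42² - 15/2*42)) = -22*(349 + (-248 + (½)*1764 - 315)) = -22*(349 + (-248 + 882 - 315)) = -22*(349 + 319) = -22*668 = -14696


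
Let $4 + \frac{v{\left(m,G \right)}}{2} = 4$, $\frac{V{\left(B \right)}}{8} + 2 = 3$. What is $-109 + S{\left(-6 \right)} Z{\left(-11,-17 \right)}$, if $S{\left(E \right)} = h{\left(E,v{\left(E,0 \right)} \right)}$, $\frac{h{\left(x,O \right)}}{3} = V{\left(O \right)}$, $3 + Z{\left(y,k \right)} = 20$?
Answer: $299$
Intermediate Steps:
$V{\left(B \right)} = 8$ ($V{\left(B \right)} = -16 + 8 \cdot 3 = -16 + 24 = 8$)
$Z{\left(y,k \right)} = 17$ ($Z{\left(y,k \right)} = -3 + 20 = 17$)
$v{\left(m,G \right)} = 0$ ($v{\left(m,G \right)} = -8 + 2 \cdot 4 = -8 + 8 = 0$)
$h{\left(x,O \right)} = 24$ ($h{\left(x,O \right)} = 3 \cdot 8 = 24$)
$S{\left(E \right)} = 24$
$-109 + S{\left(-6 \right)} Z{\left(-11,-17 \right)} = -109 + 24 \cdot 17 = -109 + 408 = 299$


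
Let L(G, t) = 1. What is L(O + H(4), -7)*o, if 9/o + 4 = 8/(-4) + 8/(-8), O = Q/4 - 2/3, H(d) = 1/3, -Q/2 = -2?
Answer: -9/7 ≈ -1.2857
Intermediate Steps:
Q = 4 (Q = -2*(-2) = 4)
H(d) = 1/3
O = 1/3 (O = 4/4 - 2/3 = 4*(1/4) - 2*1/3 = 1 - 2/3 = 1/3 ≈ 0.33333)
o = -9/7 (o = 9/(-4 + (8/(-4) + 8/(-8))) = 9/(-4 + (8*(-1/4) + 8*(-1/8))) = 9/(-4 + (-2 - 1)) = 9/(-4 - 3) = 9/(-7) = 9*(-1/7) = -9/7 ≈ -1.2857)
L(O + H(4), -7)*o = 1*(-9/7) = -9/7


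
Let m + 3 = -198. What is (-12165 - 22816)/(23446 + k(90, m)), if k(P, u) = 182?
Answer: -34981/23628 ≈ -1.4805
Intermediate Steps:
m = -201 (m = -3 - 198 = -201)
(-12165 - 22816)/(23446 + k(90, m)) = (-12165 - 22816)/(23446 + 182) = -34981/23628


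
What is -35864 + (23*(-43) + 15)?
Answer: -36838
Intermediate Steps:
-35864 + (23*(-43) + 15) = -35864 + (-989 + 15) = -35864 - 974 = -36838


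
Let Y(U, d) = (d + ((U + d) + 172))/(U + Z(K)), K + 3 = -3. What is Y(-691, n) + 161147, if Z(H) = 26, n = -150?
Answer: 15309082/95 ≈ 1.6115e+5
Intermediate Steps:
K = -6 (K = -3 - 3 = -6)
Y(U, d) = (172 + U + 2*d)/(26 + U) (Y(U, d) = (d + ((U + d) + 172))/(U + 26) = (d + (172 + U + d))/(26 + U) = (172 + U + 2*d)/(26 + U))
Y(-691, n) + 161147 = (172 - 691 + 2*(-150))/(26 - 691) + 161147 = (172 - 691 - 300)/(-665) + 161147 = -1/665*(-819) + 161147 = 117/95 + 161147 = 15309082/95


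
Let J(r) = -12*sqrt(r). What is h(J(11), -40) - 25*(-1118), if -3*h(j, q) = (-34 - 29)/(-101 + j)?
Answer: 34406147/1231 + 36*sqrt(11)/1231 ≈ 27950.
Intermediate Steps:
h(j, q) = 21/(-101 + j) (h(j, q) = -(-34 - 29)/(3*(-101 + j)) = -(-21)/(-101 + j) = 21/(-101 + j))
h(J(11), -40) - 25*(-1118) = 21/(-101 - 12*sqrt(11)) - 25*(-1118) = 21/(-101 - 12*sqrt(11)) + 27950 = 27950 + 21/(-101 - 12*sqrt(11))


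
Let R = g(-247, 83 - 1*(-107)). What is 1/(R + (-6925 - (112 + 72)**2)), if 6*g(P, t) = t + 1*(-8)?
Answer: -3/122252 ≈ -2.4539e-5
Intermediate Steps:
g(P, t) = -4/3 + t/6 (g(P, t) = (t + 1*(-8))/6 = (t - 8)/6 = (-8 + t)/6 = -4/3 + t/6)
R = 91/3 (R = -4/3 + (83 - 1*(-107))/6 = -4/3 + (83 + 107)/6 = -4/3 + (1/6)*190 = -4/3 + 95/3 = 91/3 ≈ 30.333)
1/(R + (-6925 - (112 + 72)**2)) = 1/(91/3 + (-6925 - (112 + 72)**2)) = 1/(91/3 + (-6925 - 1*184**2)) = 1/(91/3 + (-6925 - 1*33856)) = 1/(91/3 + (-6925 - 33856)) = 1/(91/3 - 40781) = 1/(-122252/3) = -3/122252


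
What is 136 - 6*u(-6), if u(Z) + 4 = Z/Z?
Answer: 154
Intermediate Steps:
u(Z) = -3 (u(Z) = -4 + Z/Z = -4 + 1 = -3)
136 - 6*u(-6) = 136 - 6*(-3) = 136 + 18 = 154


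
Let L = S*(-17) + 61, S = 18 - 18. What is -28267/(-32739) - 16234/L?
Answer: -529760639/1997079 ≈ -265.27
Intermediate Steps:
S = 0
L = 61 (L = 0*(-17) + 61 = 0 + 61 = 61)
-28267/(-32739) - 16234/L = -28267/(-32739) - 16234/61 = -28267*(-1/32739) - 16234*1/61 = 28267/32739 - 16234/61 = -529760639/1997079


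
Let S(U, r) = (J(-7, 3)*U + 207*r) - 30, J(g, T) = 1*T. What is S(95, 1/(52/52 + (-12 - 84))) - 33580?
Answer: -3166082/95 ≈ -33327.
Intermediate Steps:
J(g, T) = T
S(U, r) = -30 + 3*U + 207*r (S(U, r) = (3*U + 207*r) - 30 = -30 + 3*U + 207*r)
S(95, 1/(52/52 + (-12 - 84))) - 33580 = (-30 + 3*95 + 207/(52/52 + (-12 - 84))) - 33580 = (-30 + 285 + 207/(52*(1/52) - 96)) - 33580 = (-30 + 285 + 207/(1 - 96)) - 33580 = (-30 + 285 + 207/(-95)) - 33580 = (-30 + 285 + 207*(-1/95)) - 33580 = (-30 + 285 - 207/95) - 33580 = 24018/95 - 33580 = -3166082/95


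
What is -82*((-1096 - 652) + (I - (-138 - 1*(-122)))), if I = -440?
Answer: 178104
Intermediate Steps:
-82*((-1096 - 652) + (I - (-138 - 1*(-122)))) = -82*((-1096 - 652) + (-440 - (-138 - 1*(-122)))) = -82*(-1748 + (-440 - (-138 + 122))) = -82*(-1748 + (-440 - 1*(-16))) = -82*(-1748 + (-440 + 16)) = -82*(-1748 - 424) = -82*(-2172) = 178104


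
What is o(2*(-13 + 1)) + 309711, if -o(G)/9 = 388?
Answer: 306219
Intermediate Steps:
o(G) = -3492 (o(G) = -9*388 = -3492)
o(2*(-13 + 1)) + 309711 = -3492 + 309711 = 306219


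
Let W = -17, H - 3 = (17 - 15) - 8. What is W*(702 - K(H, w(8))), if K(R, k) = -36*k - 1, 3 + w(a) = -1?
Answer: -9503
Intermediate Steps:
H = -3 (H = 3 + ((17 - 15) - 8) = 3 + (2 - 8) = 3 - 6 = -3)
w(a) = -4 (w(a) = -3 - 1 = -4)
K(R, k) = -1 - 36*k
W*(702 - K(H, w(8))) = -17*(702 - (-1 - 36*(-4))) = -17*(702 - (-1 + 144)) = -17*(702 - 1*143) = -17*(702 - 143) = -17*559 = -9503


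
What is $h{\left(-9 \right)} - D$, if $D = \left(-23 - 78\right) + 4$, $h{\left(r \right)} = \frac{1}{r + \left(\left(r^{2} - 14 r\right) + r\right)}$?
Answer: $\frac{18334}{189} \approx 97.005$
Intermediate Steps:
$h{\left(r \right)} = \frac{1}{r^{2} - 12 r}$ ($h{\left(r \right)} = \frac{1}{r + \left(r^{2} - 13 r\right)} = \frac{1}{r^{2} - 12 r}$)
$D = -97$ ($D = -101 + 4 = -97$)
$h{\left(-9 \right)} - D = \frac{1}{\left(-9\right) \left(-12 - 9\right)} - -97 = - \frac{1}{9 \left(-21\right)} + 97 = \left(- \frac{1}{9}\right) \left(- \frac{1}{21}\right) + 97 = \frac{1}{189} + 97 = \frac{18334}{189}$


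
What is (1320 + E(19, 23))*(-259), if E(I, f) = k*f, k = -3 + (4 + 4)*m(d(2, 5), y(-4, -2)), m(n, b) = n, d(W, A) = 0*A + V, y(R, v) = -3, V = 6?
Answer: -609945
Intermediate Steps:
d(W, A) = 6 (d(W, A) = 0*A + 6 = 0 + 6 = 6)
k = 45 (k = -3 + (4 + 4)*6 = -3 + 8*6 = -3 + 48 = 45)
E(I, f) = 45*f
(1320 + E(19, 23))*(-259) = (1320 + 45*23)*(-259) = (1320 + 1035)*(-259) = 2355*(-259) = -609945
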